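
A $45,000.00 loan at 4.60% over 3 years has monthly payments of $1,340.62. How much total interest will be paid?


Total paid over the life of the loan = PMT × n.
Total paid = $1,340.62 × 36 = $48,262.32
Total interest = total paid − principal = $48,262.32 − $45,000.00 = $3,262.32

Total interest = (PMT × n) - PV = $3,262.32


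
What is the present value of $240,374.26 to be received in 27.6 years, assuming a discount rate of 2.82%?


Present value formula: PV = FV / (1 + r)^t
PV = $240,374.26 / (1 + 0.0282)^27.6
PV = $240,374.26 / 2.1544764
PV = $111,569.69

PV = FV / (1 + r)^t = $111,569.69


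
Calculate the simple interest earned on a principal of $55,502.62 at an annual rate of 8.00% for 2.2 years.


Simple interest formula: I = P × r × t
I = $55,502.62 × 0.08 × 2.2
I = $9,768.46

I = P × r × t = $9,768.46


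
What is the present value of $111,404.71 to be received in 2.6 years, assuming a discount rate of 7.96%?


Present value formula: PV = FV / (1 + r)^t
PV = $111,404.71 / (1 + 0.0796)^2.6
PV = $111,404.71 / 1.2203474
PV = $91,289.34

PV = FV / (1 + r)^t = $91,289.34


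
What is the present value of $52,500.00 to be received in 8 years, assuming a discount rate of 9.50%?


Present value formula: PV = FV / (1 + r)^t
PV = $52,500.00 / (1 + 0.095)^8
PV = $52,500.00 / 2.066869
PV = $25,400.74

PV = FV / (1 + r)^t = $25,400.74


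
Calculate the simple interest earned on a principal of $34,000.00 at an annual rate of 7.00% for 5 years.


Simple interest formula: I = P × r × t
I = $34,000.00 × 0.07 × 5
I = $11,900.00

I = P × r × t = $11,900.00


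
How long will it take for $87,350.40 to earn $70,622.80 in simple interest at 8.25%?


Rearrange the simple interest formula for t:
I = P × r × t  ⇒  t = I / (P × r)
t = $70,622.80 / ($87,350.40 × 0.0825)
t = 9.8

t = I/(P×r) = 9.8 years


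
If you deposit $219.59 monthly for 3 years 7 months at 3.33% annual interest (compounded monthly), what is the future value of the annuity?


Future value of an ordinary annuity: FV = PMT × ((1 + r)^n − 1) / r
Monthly rate r = 0.0333/12 = 0.002775, n = 43
FV = $219.59 × ((1 + 0.0333/12)^43 − 1) / (0.0333/12)
FV = $219.59 × 45.603554
FV = $10,014.08

FV = PMT × ((1+r)^n - 1)/r = $10,014.08


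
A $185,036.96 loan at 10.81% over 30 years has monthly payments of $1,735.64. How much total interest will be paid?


Total paid over the life of the loan = PMT × n.
Total paid = $1,735.64 × 360 = $624,830.40
Total interest = total paid − principal = $624,830.40 − $185,036.96 = $439,793.44

Total interest = (PMT × n) - PV = $439,793.44


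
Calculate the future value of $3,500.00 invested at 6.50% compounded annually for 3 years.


Compound interest formula: A = P(1 + r/n)^(nt)
A = $3,500.00 × (1 + 0.065/1)^(1 × 3)
Growth factor: (1 + 0.065/1)^3 = 1.2079496
A = $3,500.00 × 1.2079496
A = $4,227.82

A = P(1 + r/n)^(nt) = $4,227.82


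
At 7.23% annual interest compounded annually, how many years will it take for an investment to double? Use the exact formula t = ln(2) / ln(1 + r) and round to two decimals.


Doubling condition: (1 + r)^t = 2
Take ln of both sides: t × ln(1 + r) = ln(2)
t = ln(2) / ln(1 + r)
t = 0.693147 / 0.069806
t = 9.93

t = ln(2) / ln(1 + r) = 9.93 years


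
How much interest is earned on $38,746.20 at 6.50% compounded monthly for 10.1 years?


Compound interest earned = final amount − principal.
A = P(1 + r/n)^(nt) = $38,746.20 × (1 + 0.065/12)^(12 × 10.1) = $74,571.70
Interest = A − P = $74,571.70 − $38,746.20 = $35,825.50

Interest = A - P = $35,825.50


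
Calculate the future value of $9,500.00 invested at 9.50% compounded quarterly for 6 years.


Compound interest formula: A = P(1 + r/n)^(nt)
A = $9,500.00 × (1 + 0.095/4)^(4 × 6)
Growth factor: (1 + 0.095/4)^24 = 1.756523
A = $9,500.00 × 1.756523
A = $16,686.97

A = P(1 + r/n)^(nt) = $16,686.97


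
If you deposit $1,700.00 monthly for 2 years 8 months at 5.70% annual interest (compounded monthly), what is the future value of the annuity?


Future value of an ordinary annuity: FV = PMT × ((1 + r)^n − 1) / r
Monthly rate r = 0.057/12 = 0.00475, n = 32
FV = $1,700.00 × ((1 + 0.057/12)^32 − 1) / (0.057/12)
FV = $1,700.00 × 34.471869
FV = $58,602.18

FV = PMT × ((1+r)^n - 1)/r = $58,602.18


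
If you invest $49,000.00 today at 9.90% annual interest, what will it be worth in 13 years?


Future value formula: FV = PV × (1 + r)^t
FV = $49,000.00 × (1 + 0.099)^13
FV = $49,000.00 × 3.4116934
FV = $167,172.98

FV = PV × (1 + r)^t = $167,172.98


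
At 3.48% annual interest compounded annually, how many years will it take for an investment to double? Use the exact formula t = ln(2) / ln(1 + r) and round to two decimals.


Doubling condition: (1 + r)^t = 2
Take ln of both sides: t × ln(1 + r) = ln(2)
t = ln(2) / ln(1 + r)
t = 0.693147 / 0.034208
t = 20.26

t = ln(2) / ln(1 + r) = 20.26 years


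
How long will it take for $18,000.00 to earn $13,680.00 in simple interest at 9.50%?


Rearrange the simple interest formula for t:
I = P × r × t  ⇒  t = I / (P × r)
t = $13,680.00 / ($18,000.00 × 0.095)
t = 8

t = I/(P×r) = 8 years


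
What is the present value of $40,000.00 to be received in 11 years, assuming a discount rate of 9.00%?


Present value formula: PV = FV / (1 + r)^t
PV = $40,000.00 / (1 + 0.09)^11
PV = $40,000.00 / 2.5804264
PV = $15,501.31

PV = FV / (1 + r)^t = $15,501.31


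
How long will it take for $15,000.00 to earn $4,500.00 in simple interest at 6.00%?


Rearrange the simple interest formula for t:
I = P × r × t  ⇒  t = I / (P × r)
t = $4,500.00 / ($15,000.00 × 0.06)
t = 5

t = I/(P×r) = 5 years


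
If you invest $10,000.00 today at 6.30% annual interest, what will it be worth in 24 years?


Future value formula: FV = PV × (1 + r)^t
FV = $10,000.00 × (1 + 0.063)^24
FV = $10,000.00 × 4.333096
FV = $43,330.96

FV = PV × (1 + r)^t = $43,330.96


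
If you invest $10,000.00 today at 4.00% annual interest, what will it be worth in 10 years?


Future value formula: FV = PV × (1 + r)^t
FV = $10,000.00 × (1 + 0.04)^10
FV = $10,000.00 × 1.480244
FV = $14,802.44

FV = PV × (1 + r)^t = $14,802.44


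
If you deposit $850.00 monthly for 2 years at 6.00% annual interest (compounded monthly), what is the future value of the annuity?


Future value of an ordinary annuity: FV = PMT × ((1 + r)^n − 1) / r
Monthly rate r = 0.06/12 = 0.005, n = 24
FV = $850.00 × ((1 + 0.06/12)^24 − 1) / (0.06/12)
FV = $850.00 × 25.431955
FV = $21,617.16

FV = PMT × ((1+r)^n - 1)/r = $21,617.16


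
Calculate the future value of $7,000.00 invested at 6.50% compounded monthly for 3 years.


Compound interest formula: A = P(1 + r/n)^(nt)
A = $7,000.00 × (1 + 0.065/12)^(12 × 3)
Growth factor: (1 + 0.065/12)^36 = 1.214672
A = $7,000.00 × 1.214672
A = $8,502.70

A = P(1 + r/n)^(nt) = $8,502.70


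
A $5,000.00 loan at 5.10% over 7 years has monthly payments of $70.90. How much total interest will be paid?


Total paid over the life of the loan = PMT × n.
Total paid = $70.90 × 84 = $5,955.60
Total interest = total paid − principal = $5,955.60 − $5,000.00 = $955.60

Total interest = (PMT × n) - PV = $955.60


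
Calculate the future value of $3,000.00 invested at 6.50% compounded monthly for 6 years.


Compound interest formula: A = P(1 + r/n)^(nt)
A = $3,000.00 × (1 + 0.065/12)^(12 × 6)
Growth factor: (1 + 0.065/12)^72 = 1.475427
A = $3,000.00 × 1.475427
A = $4,426.28

A = P(1 + r/n)^(nt) = $4,426.28


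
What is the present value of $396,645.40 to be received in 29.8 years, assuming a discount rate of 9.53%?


Present value formula: PV = FV / (1 + r)^t
PV = $396,645.40 / (1 + 0.0953)^29.8
PV = $396,645.40 / 15.069055
PV = $26,321.85

PV = FV / (1 + r)^t = $26,321.85


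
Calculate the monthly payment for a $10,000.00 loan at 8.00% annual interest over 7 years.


Loan payment formula: PMT = PV × r / (1 − (1 + r)^(−n))
Monthly rate r = 0.08/12 ≈ 0.00666667, n = 84 months
Denominator: 1 − (1 + 0.08/12)^(−84) = 0.427728
PMT = $10,000.00 × (0.08/12) / 0.427728
PMT = $155.86 per month

PMT = PV × r / (1-(1+r)^(-n)) = $155.86/month


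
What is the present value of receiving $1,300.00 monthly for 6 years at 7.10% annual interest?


Present value of an ordinary annuity: PV = PMT × (1 − (1 + r)^(−n)) / r
Monthly rate r = 0.071/12 ≈ 0.00591667, n = 72
PV = $1,300.00 × (1 − (1 + 0.071/12)^(−72)) / (0.071/12)
PV = $1,300.00 × 58.489569
PV = $76,036.44

PV = PMT × (1-(1+r)^(-n))/r = $76,036.44


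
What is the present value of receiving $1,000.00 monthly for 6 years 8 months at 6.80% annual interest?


Present value of an ordinary annuity: PV = PMT × (1 − (1 + r)^(−n)) / r
Monthly rate r = 0.068/12 ≈ 0.00566667, n = 80
PV = $1,000.00 × (1 − (1 + 0.068/12)^(−80)) / (0.068/12)
PV = $1,000.00 × 64.178826
PV = $64,178.83

PV = PMT × (1-(1+r)^(-n))/r = $64,178.83


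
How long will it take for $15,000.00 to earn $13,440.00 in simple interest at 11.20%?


Rearrange the simple interest formula for t:
I = P × r × t  ⇒  t = I / (P × r)
t = $13,440.00 / ($15,000.00 × 0.112)
t = 8

t = I/(P×r) = 8 years


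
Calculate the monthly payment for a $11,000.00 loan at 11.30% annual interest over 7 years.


Loan payment formula: PMT = PV × r / (1 − (1 + r)^(−n))
Monthly rate r = 0.113/12 ≈ 0.00941667, n = 84 months
Denominator: 1 − (1 + 0.113/12)^(−84) = 0.544928
PMT = $11,000.00 × (0.113/12) / 0.544928
PMT = $190.09 per month

PMT = PV × r / (1-(1+r)^(-n)) = $190.09/month


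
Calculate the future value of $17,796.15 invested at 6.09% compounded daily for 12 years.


Compound interest formula: A = P(1 + r/n)^(nt)
A = $17,796.15 × (1 + 0.0609/365)^(365 × 12)
Growth factor: (1 + 0.0609/365)^4380 = 2.076615
A = $17,796.15 × 2.076615
A = $36,955.75

A = P(1 + r/n)^(nt) = $36,955.75


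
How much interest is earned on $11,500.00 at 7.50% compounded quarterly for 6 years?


Compound interest earned = final amount − principal.
A = P(1 + r/n)^(nt) = $11,500.00 × (1 + 0.075/4)^(4 × 6) = $17,960.60
Interest = A − P = $17,960.60 − $11,500.00 = $6,460.60

Interest = A - P = $6,460.60


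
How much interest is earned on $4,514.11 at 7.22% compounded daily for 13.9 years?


Compound interest earned = final amount − principal.
A = P(1 + r/n)^(nt) = $4,514.11 × (1 + 0.0722/365)^(365 × 13.9) = $12,313.41
Interest = A − P = $12,313.41 − $4,514.11 = $7,799.30

Interest = A - P = $7,799.30


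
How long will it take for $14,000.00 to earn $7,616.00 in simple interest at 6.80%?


Rearrange the simple interest formula for t:
I = P × r × t  ⇒  t = I / (P × r)
t = $7,616.00 / ($14,000.00 × 0.068)
t = 8

t = I/(P×r) = 8 years


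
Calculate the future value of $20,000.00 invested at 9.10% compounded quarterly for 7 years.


Compound interest formula: A = P(1 + r/n)^(nt)
A = $20,000.00 × (1 + 0.091/4)^(4 × 7)
Growth factor: (1 + 0.091/4)^28 = 1.877352
A = $20,000.00 × 1.877352
A = $37,547.04

A = P(1 + r/n)^(nt) = $37,547.04


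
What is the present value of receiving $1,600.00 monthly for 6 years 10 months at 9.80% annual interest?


Present value of an ordinary annuity: PV = PMT × (1 − (1 + r)^(−n)) / r
Monthly rate r = 0.098/12 ≈ 0.00816667, n = 82
PV = $1,600.00 × (1 − (1 + 0.098/12)^(−82)) / (0.098/12)
PV = $1,600.00 × 59.599198
PV = $95,358.72

PV = PMT × (1-(1+r)^(-n))/r = $95,358.72


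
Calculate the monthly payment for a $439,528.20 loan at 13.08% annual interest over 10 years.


Loan payment formula: PMT = PV × r / (1 − (1 + r)^(−n))
Monthly rate r = 0.1308/12 = 0.0109, n = 120 months
Denominator: 1 − (1 + 0.1308/12)^(−120) = 0.727720
PMT = $439,528.20 × (0.1308/12) / 0.727720
PMT = $6,583.38 per month

PMT = PV × r / (1-(1+r)^(-n)) = $6,583.38/month


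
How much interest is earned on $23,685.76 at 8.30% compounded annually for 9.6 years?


Compound interest earned = final amount − principal.
A = P(1 + r/n)^(nt) = $23,685.76 × (1 + 0.083/1)^(1 × 9.6) = $50,923.77
Interest = A − P = $50,923.77 − $23,685.76 = $27,238.01

Interest = A - P = $27,238.01


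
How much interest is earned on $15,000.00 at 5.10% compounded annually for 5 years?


Compound interest earned = final amount − principal.
A = P(1 + r/n)^(nt) = $15,000.00 × (1 + 0.051/1)^(1 × 5) = $19,235.56
Interest = A − P = $19,235.56 − $15,000.00 = $4,235.56

Interest = A - P = $4,235.56


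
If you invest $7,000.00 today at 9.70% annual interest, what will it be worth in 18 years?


Future value formula: FV = PV × (1 + r)^t
FV = $7,000.00 × (1 + 0.097)^18
FV = $7,000.00 × 5.293212
FV = $37,052.48

FV = PV × (1 + r)^t = $37,052.48


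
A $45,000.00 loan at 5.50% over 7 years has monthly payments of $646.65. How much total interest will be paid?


Total paid over the life of the loan = PMT × n.
Total paid = $646.65 × 84 = $54,318.60
Total interest = total paid − principal = $54,318.60 − $45,000.00 = $9,318.60

Total interest = (PMT × n) - PV = $9,318.60


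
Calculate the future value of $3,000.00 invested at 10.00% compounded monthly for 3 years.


Compound interest formula: A = P(1 + r/n)^(nt)
A = $3,000.00 × (1 + 0.1/12)^(12 × 3)
Growth factor: (1 + 0.1/12)^36 = 1.348182
A = $3,000.00 × 1.348182
A = $4,044.55

A = P(1 + r/n)^(nt) = $4,044.55


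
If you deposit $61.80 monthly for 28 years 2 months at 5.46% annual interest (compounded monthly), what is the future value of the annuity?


Future value of an ordinary annuity: FV = PMT × ((1 + r)^n − 1) / r
Monthly rate r = 0.0546/12 = 0.00455, n = 338
FV = $61.80 × ((1 + 0.0546/12)^338 − 1) / (0.0546/12)
FV = $61.80 × 799.691551
FV = $49,420.94

FV = PMT × ((1+r)^n - 1)/r = $49,420.94


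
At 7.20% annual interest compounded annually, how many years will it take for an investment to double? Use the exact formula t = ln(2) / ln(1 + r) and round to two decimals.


Doubling condition: (1 + r)^t = 2
Take ln of both sides: t × ln(1 + r) = ln(2)
t = ln(2) / ln(1 + r)
t = 0.693147 / 0.069526
t = 9.97

t = ln(2) / ln(1 + r) = 9.97 years


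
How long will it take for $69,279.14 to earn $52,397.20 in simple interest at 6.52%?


Rearrange the simple interest formula for t:
I = P × r × t  ⇒  t = I / (P × r)
t = $52,397.20 / ($69,279.14 × 0.0652)
t = 11.6

t = I/(P×r) = 11.6 years


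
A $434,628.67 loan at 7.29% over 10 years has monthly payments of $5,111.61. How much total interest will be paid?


Total paid over the life of the loan = PMT × n.
Total paid = $5,111.61 × 120 = $613,393.20
Total interest = total paid − principal = $613,393.20 − $434,628.67 = $178,764.53

Total interest = (PMT × n) - PV = $178,764.53


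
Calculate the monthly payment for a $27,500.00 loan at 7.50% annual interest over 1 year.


Loan payment formula: PMT = PV × r / (1 − (1 + r)^(−n))
Monthly rate r = 0.075/12 = 0.00625, n = 12 months
Denominator: 1 − (1 + 0.075/12)^(−12) = 0.072040
PMT = $27,500.00 × (0.075/12) / 0.072040
PMT = $2,385.83 per month

PMT = PV × r / (1-(1+r)^(-n)) = $2,385.83/month


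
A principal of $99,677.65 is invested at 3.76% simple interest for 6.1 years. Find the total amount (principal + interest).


Total amount formula: A = P(1 + rt) = P + P·r·t
Interest: I = P × r × t = $99,677.65 × 0.0376 × 6.1 = $22,862.07
A = P + I = $99,677.65 + $22,862.07 = $122,539.72

A = P + I = P(1 + rt) = $122,539.72


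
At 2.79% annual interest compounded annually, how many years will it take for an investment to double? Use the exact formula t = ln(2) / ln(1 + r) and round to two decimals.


Doubling condition: (1 + r)^t = 2
Take ln of both sides: t × ln(1 + r) = ln(2)
t = ln(2) / ln(1 + r)
t = 0.693147 / 0.027518
t = 25.19

t = ln(2) / ln(1 + r) = 25.19 years


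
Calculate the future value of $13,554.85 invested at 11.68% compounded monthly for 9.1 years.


Compound interest formula: A = P(1 + r/n)^(nt)
A = $13,554.85 × (1 + 0.1168/12)^(12 × 9.1)
Growth factor: (1 + 0.1168/12)^109.2 = 2.879857
A = $13,554.85 × 2.879857
A = $39,036.03

A = P(1 + r/n)^(nt) = $39,036.03


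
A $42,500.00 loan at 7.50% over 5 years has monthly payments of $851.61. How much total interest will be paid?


Total paid over the life of the loan = PMT × n.
Total paid = $851.61 × 60 = $51,096.60
Total interest = total paid − principal = $51,096.60 − $42,500.00 = $8,596.60

Total interest = (PMT × n) - PV = $8,596.60


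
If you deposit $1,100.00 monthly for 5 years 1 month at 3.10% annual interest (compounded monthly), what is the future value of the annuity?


Future value of an ordinary annuity: FV = PMT × ((1 + r)^n − 1) / r
Monthly rate r = 0.031/12 ≈ 0.00258333, n = 61
FV = $1,100.00 × ((1 + 0.031/12)^61 − 1) / (0.031/12)
FV = $1,100.00 × 65.976952
FV = $72,574.65

FV = PMT × ((1+r)^n - 1)/r = $72,574.65


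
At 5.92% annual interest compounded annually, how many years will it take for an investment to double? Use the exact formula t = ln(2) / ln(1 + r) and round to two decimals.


Doubling condition: (1 + r)^t = 2
Take ln of both sides: t × ln(1 + r) = ln(2)
t = ln(2) / ln(1 + r)
t = 0.693147 / 0.057514
t = 12.05

t = ln(2) / ln(1 + r) = 12.05 years


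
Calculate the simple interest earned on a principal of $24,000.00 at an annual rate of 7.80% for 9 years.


Simple interest formula: I = P × r × t
I = $24,000.00 × 0.078 × 9
I = $16,848.00

I = P × r × t = $16,848.00


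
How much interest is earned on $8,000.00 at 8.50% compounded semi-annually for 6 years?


Compound interest earned = final amount − principal.
A = P(1 + r/n)^(nt) = $8,000.00 × (1 + 0.085/2)^(2 × 6) = $13,182.65
Interest = A − P = $13,182.65 − $8,000.00 = $5,182.65

Interest = A - P = $5,182.65


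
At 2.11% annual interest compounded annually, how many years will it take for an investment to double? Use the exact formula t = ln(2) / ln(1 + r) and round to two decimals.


Doubling condition: (1 + r)^t = 2
Take ln of both sides: t × ln(1 + r) = ln(2)
t = ln(2) / ln(1 + r)
t = 0.693147 / 0.020880
t = 33.20

t = ln(2) / ln(1 + r) = 33.20 years


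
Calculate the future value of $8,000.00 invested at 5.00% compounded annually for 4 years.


Compound interest formula: A = P(1 + r/n)^(nt)
A = $8,000.00 × (1 + 0.05/1)^(1 × 4)
Growth factor: (1 + 0.05/1)^4 = 1.215506
A = $8,000.00 × 1.215506
A = $9,724.05

A = P(1 + r/n)^(nt) = $9,724.05


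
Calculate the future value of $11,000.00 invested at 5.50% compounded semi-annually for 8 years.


Compound interest formula: A = P(1 + r/n)^(nt)
A = $11,000.00 × (1 + 0.055/2)^(2 × 8)
Growth factor: (1 + 0.055/2)^16 = 1.543509
A = $11,000.00 × 1.543509
A = $16,978.60

A = P(1 + r/n)^(nt) = $16,978.60


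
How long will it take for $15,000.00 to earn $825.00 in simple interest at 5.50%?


Rearrange the simple interest formula for t:
I = P × r × t  ⇒  t = I / (P × r)
t = $825.00 / ($15,000.00 × 0.055)
t = 1

t = I/(P×r) = 1 year


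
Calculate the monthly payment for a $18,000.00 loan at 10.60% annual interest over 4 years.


Loan payment formula: PMT = PV × r / (1 − (1 + r)^(−n))
Monthly rate r = 0.106/12 ≈ 0.00883333, n = 48 months
Denominator: 1 − (1 + 0.106/12)^(−48) = 0.344357
PMT = $18,000.00 × (0.106/12) / 0.344357
PMT = $461.73 per month

PMT = PV × r / (1-(1+r)^(-n)) = $461.73/month


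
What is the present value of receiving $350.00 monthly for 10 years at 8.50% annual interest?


Present value of an ordinary annuity: PV = PMT × (1 − (1 + r)^(−n)) / r
Monthly rate r = 0.085/12 ≈ 0.00708333, n = 120
PV = $350.00 × (1 − (1 + 0.085/12)^(−120)) / (0.085/12)
PV = $350.00 × 80.654470
PV = $28,229.06

PV = PMT × (1-(1+r)^(-n))/r = $28,229.06


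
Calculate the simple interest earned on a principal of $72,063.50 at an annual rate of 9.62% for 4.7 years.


Simple interest formula: I = P × r × t
I = $72,063.50 × 0.0962 × 4.7
I = $32,582.79

I = P × r × t = $32,582.79


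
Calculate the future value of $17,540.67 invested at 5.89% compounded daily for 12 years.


Compound interest formula: A = P(1 + r/n)^(nt)
A = $17,540.67 × (1 + 0.0589/365)^(365 × 12)
Growth factor: (1 + 0.0589/365)^4380 = 2.0273773
A = $17,540.67 × 2.0273773
A = $35,561.56

A = P(1 + r/n)^(nt) = $35,561.56


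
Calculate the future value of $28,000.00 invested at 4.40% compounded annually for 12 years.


Compound interest formula: A = P(1 + r/n)^(nt)
A = $28,000.00 × (1 + 0.044/1)^(1 × 12)
Growth factor: (1 + 0.044/1)^12 = 1.6765094
A = $28,000.00 × 1.6765094
A = $46,942.26

A = P(1 + r/n)^(nt) = $46,942.26


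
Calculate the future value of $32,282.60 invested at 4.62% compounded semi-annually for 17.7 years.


Compound interest formula: A = P(1 + r/n)^(nt)
A = $32,282.60 × (1 + 0.0462/2)^(2 × 17.7)
Growth factor: (1 + 0.0462/2)^35.4 = 2.2443997
A = $32,282.60 × 2.2443997
A = $72,455.06

A = P(1 + r/n)^(nt) = $72,455.06


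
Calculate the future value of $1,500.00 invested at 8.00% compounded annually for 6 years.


Compound interest formula: A = P(1 + r/n)^(nt)
A = $1,500.00 × (1 + 0.08/1)^(1 × 6)
Growth factor: (1 + 0.08/1)^6 = 1.586874
A = $1,500.00 × 1.586874
A = $2,380.31

A = P(1 + r/n)^(nt) = $2,380.31


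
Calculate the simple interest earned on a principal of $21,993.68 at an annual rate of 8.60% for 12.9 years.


Simple interest formula: I = P × r × t
I = $21,993.68 × 0.086 × 12.9
I = $24,399.79

I = P × r × t = $24,399.79


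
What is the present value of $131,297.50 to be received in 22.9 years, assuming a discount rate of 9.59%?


Present value formula: PV = FV / (1 + r)^t
PV = $131,297.50 / (1 + 0.0959)^22.9
PV = $131,297.50 / 8.142434
PV = $16,125.09

PV = FV / (1 + r)^t = $16,125.09


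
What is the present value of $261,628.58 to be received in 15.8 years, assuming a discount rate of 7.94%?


Present value formula: PV = FV / (1 + r)^t
PV = $261,628.58 / (1 + 0.0794)^15.8
PV = $261,628.58 / 3.3441222
PV = $78,235.35

PV = FV / (1 + r)^t = $78,235.35


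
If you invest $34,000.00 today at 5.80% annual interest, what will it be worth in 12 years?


Future value formula: FV = PV × (1 + r)^t
FV = $34,000.00 × (1 + 0.058)^12
FV = $34,000.00 × 1.967107
FV = $66,881.64

FV = PV × (1 + r)^t = $66,881.64


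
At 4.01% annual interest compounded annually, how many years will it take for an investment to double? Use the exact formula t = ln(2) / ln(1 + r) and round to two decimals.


Doubling condition: (1 + r)^t = 2
Take ln of both sides: t × ln(1 + r) = ln(2)
t = ln(2) / ln(1 + r)
t = 0.693147 / 0.039317
t = 17.63

t = ln(2) / ln(1 + r) = 17.63 years


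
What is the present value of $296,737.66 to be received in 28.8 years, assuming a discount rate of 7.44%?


Present value formula: PV = FV / (1 + r)^t
PV = $296,737.66 / (1 + 0.0744)^28.8
PV = $296,737.66 / 7.899158
PV = $37,565.73

PV = FV / (1 + r)^t = $37,565.73


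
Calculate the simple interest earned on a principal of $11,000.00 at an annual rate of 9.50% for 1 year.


Simple interest formula: I = P × r × t
I = $11,000.00 × 0.095 × 1
I = $1,045.00

I = P × r × t = $1,045.00


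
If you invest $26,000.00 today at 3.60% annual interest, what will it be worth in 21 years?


Future value formula: FV = PV × (1 + r)^t
FV = $26,000.00 × (1 + 0.036)^21
FV = $26,000.00 × 2.101623
FV = $54,642.20

FV = PV × (1 + r)^t = $54,642.20


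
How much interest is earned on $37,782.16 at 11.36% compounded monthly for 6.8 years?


Compound interest earned = final amount − principal.
A = P(1 + r/n)^(nt) = $37,782.16 × (1 + 0.1136/12)^(12 × 6.8) = $81,506.56
Interest = A − P = $81,506.56 − $37,782.16 = $43,724.40

Interest = A - P = $43,724.40


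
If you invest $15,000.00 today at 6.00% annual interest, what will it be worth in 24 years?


Future value formula: FV = PV × (1 + r)^t
FV = $15,000.00 × (1 + 0.06)^24
FV = $15,000.00 × 4.0489346
FV = $60,734.02

FV = PV × (1 + r)^t = $60,734.02


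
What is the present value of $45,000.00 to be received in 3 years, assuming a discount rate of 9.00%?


Present value formula: PV = FV / (1 + r)^t
PV = $45,000.00 / (1 + 0.09)^3
PV = $45,000.00 / 1.295029
PV = $34,748.26

PV = FV / (1 + r)^t = $34,748.26


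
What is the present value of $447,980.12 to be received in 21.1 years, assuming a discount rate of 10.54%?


Present value formula: PV = FV / (1 + r)^t
PV = $447,980.12 / (1 + 0.1054)^21.1
PV = $447,980.12 / 8.284391
PV = $54,075.20

PV = FV / (1 + r)^t = $54,075.20


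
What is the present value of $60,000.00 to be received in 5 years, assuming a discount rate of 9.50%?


Present value formula: PV = FV / (1 + r)^t
PV = $60,000.00 / (1 + 0.095)^5
PV = $60,000.00 / 1.5742387
PV = $38,113.66

PV = FV / (1 + r)^t = $38,113.66


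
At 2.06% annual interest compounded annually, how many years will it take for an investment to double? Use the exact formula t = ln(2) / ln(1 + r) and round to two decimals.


Doubling condition: (1 + r)^t = 2
Take ln of both sides: t × ln(1 + r) = ln(2)
t = ln(2) / ln(1 + r)
t = 0.693147 / 0.020391
t = 33.99

t = ln(2) / ln(1 + r) = 33.99 years


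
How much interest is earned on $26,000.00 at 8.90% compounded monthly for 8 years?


Compound interest earned = final amount − principal.
A = P(1 + r/n)^(nt) = $26,000.00 × (1 + 0.089/12)^(12 × 8) = $52,850.61
Interest = A − P = $52,850.61 − $26,000.00 = $26,850.61

Interest = A - P = $26,850.61


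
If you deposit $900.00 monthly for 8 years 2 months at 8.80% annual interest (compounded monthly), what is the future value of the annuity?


Future value of an ordinary annuity: FV = PMT × ((1 + r)^n − 1) / r
Monthly rate r = 0.088/12 ≈ 0.00733333, n = 98
FV = $900.00 × ((1 + 0.088/12)^98 − 1) / (0.088/12)
FV = $900.00 × 142.680366
FV = $128,412.33

FV = PMT × ((1+r)^n - 1)/r = $128,412.33


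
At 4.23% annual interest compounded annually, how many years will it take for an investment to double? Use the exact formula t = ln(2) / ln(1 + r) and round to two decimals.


Doubling condition: (1 + r)^t = 2
Take ln of both sides: t × ln(1 + r) = ln(2)
t = ln(2) / ln(1 + r)
t = 0.693147 / 0.041430
t = 16.73

t = ln(2) / ln(1 + r) = 16.73 years


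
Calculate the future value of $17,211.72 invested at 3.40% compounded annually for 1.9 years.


Compound interest formula: A = P(1 + r/n)^(nt)
A = $17,211.72 × (1 + 0.034/1)^(1 × 1.9)
Growth factor: (1 + 0.034/1)^1.9 = 1.065587
A = $17,211.72 × 1.065587
A = $18,340.59

A = P(1 + r/n)^(nt) = $18,340.59


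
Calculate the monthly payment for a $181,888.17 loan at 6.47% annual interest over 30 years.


Loan payment formula: PMT = PV × r / (1 − (1 + r)^(−n))
Monthly rate r = 0.0647/12 ≈ 0.00539167, n = 360 months
Denominator: 1 − (1 + 0.0647/12)^(−360) = 0.855689
PMT = $181,888.17 × (0.0647/12) / 0.855689
PMT = $1,146.07 per month

PMT = PV × r / (1-(1+r)^(-n)) = $1,146.07/month


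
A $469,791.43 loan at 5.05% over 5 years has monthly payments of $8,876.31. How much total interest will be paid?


Total paid over the life of the loan = PMT × n.
Total paid = $8,876.31 × 60 = $532,578.60
Total interest = total paid − principal = $532,578.60 − $469,791.43 = $62,787.17

Total interest = (PMT × n) - PV = $62,787.17


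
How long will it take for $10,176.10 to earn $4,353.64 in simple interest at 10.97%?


Rearrange the simple interest formula for t:
I = P × r × t  ⇒  t = I / (P × r)
t = $4,353.64 / ($10,176.10 × 0.1097)
t = 3.9

t = I/(P×r) = 3.9 years


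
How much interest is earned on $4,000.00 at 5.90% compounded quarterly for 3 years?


Compound interest earned = final amount − principal.
A = P(1 + r/n)^(nt) = $4,000.00 × (1 + 0.059/4)^(4 × 3) = $4,768.36
Interest = A − P = $4,768.36 − $4,000.00 = $768.36

Interest = A - P = $768.36


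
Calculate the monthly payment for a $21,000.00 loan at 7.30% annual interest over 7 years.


Loan payment formula: PMT = PV × r / (1 − (1 + r)^(−n))
Monthly rate r = 0.073/12 ≈ 0.00608333, n = 84 months
Denominator: 1 − (1 + 0.073/12)^(−84) = 0.3991752
PMT = $21,000.00 × (0.073/12) / 0.3991752
PMT = $320.03 per month

PMT = PV × r / (1-(1+r)^(-n)) = $320.03/month


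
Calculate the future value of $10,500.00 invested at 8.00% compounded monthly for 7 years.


Compound interest formula: A = P(1 + r/n)^(nt)
A = $10,500.00 × (1 + 0.08/12)^(12 × 7)
Growth factor: (1 + 0.08/12)^84 = 1.747422
A = $10,500.00 × 1.747422
A = $18,347.93

A = P(1 + r/n)^(nt) = $18,347.93


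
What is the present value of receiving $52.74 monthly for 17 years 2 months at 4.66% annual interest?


Present value of an ordinary annuity: PV = PMT × (1 − (1 + r)^(−n)) / r
Monthly rate r = 0.0466/12 ≈ 0.00388333, n = 206
PV = $52.74 × (1 − (1 + 0.0466/12)^(−206)) / (0.0466/12)
PV = $52.74 × 141.620438
PV = $7,469.06

PV = PMT × (1-(1+r)^(-n))/r = $7,469.06


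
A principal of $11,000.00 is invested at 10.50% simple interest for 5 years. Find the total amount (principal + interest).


Total amount formula: A = P(1 + rt) = P + P·r·t
Interest: I = P × r × t = $11,000.00 × 0.105 × 5 = $5,775.00
A = P + I = $11,000.00 + $5,775.00 = $16,775.00

A = P + I = P(1 + rt) = $16,775.00


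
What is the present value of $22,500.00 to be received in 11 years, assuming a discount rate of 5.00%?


Present value formula: PV = FV / (1 + r)^t
PV = $22,500.00 / (1 + 0.05)^11
PV = $22,500.00 / 1.7103394
PV = $13,155.28

PV = FV / (1 + r)^t = $13,155.28


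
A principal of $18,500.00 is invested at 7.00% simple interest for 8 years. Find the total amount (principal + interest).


Total amount formula: A = P(1 + rt) = P + P·r·t
Interest: I = P × r × t = $18,500.00 × 0.07 × 8 = $10,360.00
A = P + I = $18,500.00 + $10,360.00 = $28,860.00

A = P + I = P(1 + rt) = $28,860.00


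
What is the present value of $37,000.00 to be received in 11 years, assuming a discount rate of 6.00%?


Present value formula: PV = FV / (1 + r)^t
PV = $37,000.00 / (1 + 0.06)^11
PV = $37,000.00 / 1.8982986
PV = $19,491.14

PV = FV / (1 + r)^t = $19,491.14


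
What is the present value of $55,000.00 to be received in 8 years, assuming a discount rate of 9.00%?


Present value formula: PV = FV / (1 + r)^t
PV = $55,000.00 / (1 + 0.09)^8
PV = $55,000.00 / 1.9925626
PV = $27,602.65

PV = FV / (1 + r)^t = $27,602.65


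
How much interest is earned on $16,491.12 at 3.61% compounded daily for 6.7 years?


Compound interest earned = final amount − principal.
A = P(1 + r/n)^(nt) = $16,491.12 × (1 + 0.0361/365)^(365 × 6.7) = $21,003.31
Interest = A − P = $21,003.31 − $16,491.12 = $4,512.19

Interest = A - P = $4,512.19


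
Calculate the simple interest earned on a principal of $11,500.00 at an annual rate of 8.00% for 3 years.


Simple interest formula: I = P × r × t
I = $11,500.00 × 0.08 × 3
I = $2,760.00

I = P × r × t = $2,760.00


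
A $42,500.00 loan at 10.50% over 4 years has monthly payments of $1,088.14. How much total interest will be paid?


Total paid over the life of the loan = PMT × n.
Total paid = $1,088.14 × 48 = $52,230.72
Total interest = total paid − principal = $52,230.72 − $42,500.00 = $9,730.72

Total interest = (PMT × n) - PV = $9,730.72


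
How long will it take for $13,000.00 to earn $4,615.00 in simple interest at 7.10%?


Rearrange the simple interest formula for t:
I = P × r × t  ⇒  t = I / (P × r)
t = $4,615.00 / ($13,000.00 × 0.071)
t = 5

t = I/(P×r) = 5 years


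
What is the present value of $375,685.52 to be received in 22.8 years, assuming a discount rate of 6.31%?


Present value formula: PV = FV / (1 + r)^t
PV = $375,685.52 / (1 + 0.0631)^22.8
PV = $375,685.52 / 4.0354307
PV = $93,096.76

PV = FV / (1 + r)^t = $93,096.76


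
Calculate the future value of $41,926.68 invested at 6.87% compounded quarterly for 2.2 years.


Compound interest formula: A = P(1 + r/n)^(nt)
A = $41,926.68 × (1 + 0.0687/4)^(4 × 2.2)
Growth factor: (1 + 0.0687/4)^8.8 = 1.161668
A = $41,926.68 × 1.161668
A = $48,704.88

A = P(1 + r/n)^(nt) = $48,704.88


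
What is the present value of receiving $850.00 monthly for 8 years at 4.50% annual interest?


Present value of an ordinary annuity: PV = PMT × (1 − (1 + r)^(−n)) / r
Monthly rate r = 0.045/12 = 0.00375, n = 96
PV = $850.00 × (1 − (1 + 0.045/12)^(−96)) / (0.045/12)
PV = $850.00 × 80.494336
PV = $68,420.19

PV = PMT × (1-(1+r)^(-n))/r = $68,420.19


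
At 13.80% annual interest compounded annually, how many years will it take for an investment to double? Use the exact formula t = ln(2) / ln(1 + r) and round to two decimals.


Doubling condition: (1 + r)^t = 2
Take ln of both sides: t × ln(1 + r) = ln(2)
t = ln(2) / ln(1 + r)
t = 0.693147 / 0.129272
t = 5.36

t = ln(2) / ln(1 + r) = 5.36 years


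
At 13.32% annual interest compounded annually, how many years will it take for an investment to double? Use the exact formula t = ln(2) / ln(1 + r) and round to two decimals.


Doubling condition: (1 + r)^t = 2
Take ln of both sides: t × ln(1 + r) = ln(2)
t = ln(2) / ln(1 + r)
t = 0.693147 / 0.125045
t = 5.54

t = ln(2) / ln(1 + r) = 5.54 years


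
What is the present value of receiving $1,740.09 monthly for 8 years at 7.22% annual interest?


Present value of an ordinary annuity: PV = PMT × (1 − (1 + r)^(−n)) / r
Monthly rate r = 0.0722/12 ≈ 0.00601667, n = 96
PV = $1,740.09 × (1 − (1 + 0.0722/12)^(−96)) / (0.0722/12)
PV = $1,740.09 × 72.761899
PV = $126,612.25

PV = PMT × (1-(1+r)^(-n))/r = $126,612.25


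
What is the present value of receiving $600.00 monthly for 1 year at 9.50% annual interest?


Present value of an ordinary annuity: PV = PMT × (1 − (1 + r)^(−n)) / r
Monthly rate r = 0.095/12 ≈ 0.00791667, n = 12
PV = $600.00 × (1 − (1 + 0.095/12)^(−12)) / (0.095/12)
PV = $600.00 × 11.404653
PV = $6,842.79

PV = PMT × (1-(1+r)^(-n))/r = $6,842.79


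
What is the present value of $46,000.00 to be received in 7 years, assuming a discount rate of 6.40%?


Present value formula: PV = FV / (1 + r)^t
PV = $46,000.00 / (1 + 0.064)^7
PV = $46,000.00 / 1.5438013
PV = $29,796.58

PV = FV / (1 + r)^t = $29,796.58


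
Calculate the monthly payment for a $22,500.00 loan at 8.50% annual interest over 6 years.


Loan payment formula: PMT = PV × r / (1 − (1 + r)^(−n))
Monthly rate r = 0.085/12 ≈ 0.00708333, n = 72 months
Denominator: 1 − (1 + 0.085/12)^(−72) = 0.398424
PMT = $22,500.00 × (0.085/12) / 0.398424
PMT = $400.01 per month

PMT = PV × r / (1-(1+r)^(-n)) = $400.01/month


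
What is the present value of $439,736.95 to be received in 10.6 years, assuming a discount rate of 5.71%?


Present value formula: PV = FV / (1 + r)^t
PV = $439,736.95 / (1 + 0.0571)^10.6
PV = $439,736.95 / 1.80148385
PV = $244,097.08

PV = FV / (1 + r)^t = $244,097.08


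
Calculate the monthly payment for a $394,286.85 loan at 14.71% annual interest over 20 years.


Loan payment formula: PMT = PV × r / (1 − (1 + r)^(−n))
Monthly rate r = 0.1471/12 ≈ 0.01225833, n = 240 months
Denominator: 1 − (1 + 0.1471/12)^(−240) = 0.946288
PMT = $394,286.85 × (0.1471/12) / 0.946288
PMT = $5,107.64 per month

PMT = PV × r / (1-(1+r)^(-n)) = $5,107.64/month


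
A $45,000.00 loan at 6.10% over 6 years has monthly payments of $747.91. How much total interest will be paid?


Total paid over the life of the loan = PMT × n.
Total paid = $747.91 × 72 = $53,849.52
Total interest = total paid − principal = $53,849.52 − $45,000.00 = $8,849.52

Total interest = (PMT × n) - PV = $8,849.52


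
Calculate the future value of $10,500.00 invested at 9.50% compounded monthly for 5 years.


Compound interest formula: A = P(1 + r/n)^(nt)
A = $10,500.00 × (1 + 0.095/12)^(12 × 5)
Growth factor: (1 + 0.095/12)^60 = 1.6050095
A = $10,500.00 × 1.6050095
A = $16,852.60

A = P(1 + r/n)^(nt) = $16,852.60


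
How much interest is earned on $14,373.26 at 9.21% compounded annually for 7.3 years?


Compound interest earned = final amount − principal.
A = P(1 + r/n)^(nt) = $14,373.26 × (1 + 0.0921/1)^(1 × 7.3) = $27,344.55
Interest = A − P = $27,344.55 − $14,373.26 = $12,971.29

Interest = A - P = $12,971.29


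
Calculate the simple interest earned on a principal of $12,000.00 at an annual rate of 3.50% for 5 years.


Simple interest formula: I = P × r × t
I = $12,000.00 × 0.035 × 5
I = $2,100.00

I = P × r × t = $2,100.00


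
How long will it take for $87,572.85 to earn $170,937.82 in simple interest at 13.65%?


Rearrange the simple interest formula for t:
I = P × r × t  ⇒  t = I / (P × r)
t = $170,937.82 / ($87,572.85 × 0.1365)
t = 14.3

t = I/(P×r) = 14.3 years


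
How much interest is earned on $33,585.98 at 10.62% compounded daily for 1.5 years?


Compound interest earned = final amount − principal.
A = P(1 + r/n)^(nt) = $33,585.98 × (1 + 0.1062/365)^(365 × 1.5) = $39,385.02
Interest = A − P = $39,385.02 − $33,585.98 = $5,799.04

Interest = A - P = $5,799.04


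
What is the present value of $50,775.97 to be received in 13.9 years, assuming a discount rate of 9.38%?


Present value formula: PV = FV / (1 + r)^t
PV = $50,775.97 / (1 + 0.0938)^13.9
PV = $50,775.97 / 3.477259
PV = $14,602.30

PV = FV / (1 + r)^t = $14,602.30


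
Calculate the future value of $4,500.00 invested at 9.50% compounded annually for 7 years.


Compound interest formula: A = P(1 + r/n)^(nt)
A = $4,500.00 × (1 + 0.095/1)^(1 × 7)
Growth factor: (1 + 0.095/1)^7 = 1.887552
A = $4,500.00 × 1.887552
A = $8,493.98

A = P(1 + r/n)^(nt) = $8,493.98


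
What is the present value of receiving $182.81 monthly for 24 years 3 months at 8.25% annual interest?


Present value of an ordinary annuity: PV = PMT × (1 − (1 + r)^(−n)) / r
Monthly rate r = 0.0825/12 = 0.006875, n = 291
PV = $182.81 × (1 − (1 + 0.0825/12)^(−291)) / (0.0825/12)
PV = $182.81 × 125.646575
PV = $22,969.45

PV = PMT × (1-(1+r)^(-n))/r = $22,969.45


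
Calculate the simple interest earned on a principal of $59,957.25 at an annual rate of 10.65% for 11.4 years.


Simple interest formula: I = P × r × t
I = $59,957.25 × 0.1065 × 11.4
I = $72,794.10

I = P × r × t = $72,794.10


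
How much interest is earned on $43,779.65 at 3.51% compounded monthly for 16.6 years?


Compound interest earned = final amount − principal.
A = P(1 + r/n)^(nt) = $43,779.65 × (1 + 0.0351/12)^(12 × 16.6) = $78,333.76
Interest = A − P = $78,333.76 − $43,779.65 = $34,554.11

Interest = A - P = $34,554.11


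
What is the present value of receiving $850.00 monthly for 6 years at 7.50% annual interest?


Present value of an ordinary annuity: PV = PMT × (1 − (1 + r)^(−n)) / r
Monthly rate r = 0.075/12 = 0.00625, n = 72
PV = $850.00 × (1 − (1 + 0.075/12)^(−72)) / (0.075/12)
PV = $850.00 × 57.836524
PV = $49,161.05

PV = PMT × (1-(1+r)^(-n))/r = $49,161.05


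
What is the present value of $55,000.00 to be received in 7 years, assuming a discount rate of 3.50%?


Present value formula: PV = FV / (1 + r)^t
PV = $55,000.00 / (1 + 0.035)^7
PV = $55,000.00 / 1.2722793
PV = $43,229.50

PV = FV / (1 + r)^t = $43,229.50


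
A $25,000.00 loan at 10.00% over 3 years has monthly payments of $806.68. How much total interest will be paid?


Total paid over the life of the loan = PMT × n.
Total paid = $806.68 × 36 = $29,040.48
Total interest = total paid − principal = $29,040.48 − $25,000.00 = $4,040.48

Total interest = (PMT × n) - PV = $4,040.48


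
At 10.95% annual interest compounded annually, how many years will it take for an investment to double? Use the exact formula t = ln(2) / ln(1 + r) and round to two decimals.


Doubling condition: (1 + r)^t = 2
Take ln of both sides: t × ln(1 + r) = ln(2)
t = ln(2) / ln(1 + r)
t = 0.693147 / 0.103909
t = 6.67

t = ln(2) / ln(1 + r) = 6.67 years
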